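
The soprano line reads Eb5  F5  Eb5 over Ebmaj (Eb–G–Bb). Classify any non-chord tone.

The harmony at that moment is Eb major triad (Eb, G, Bb); F5 is not a chord tone.
It is approached by step up from Eb5 and left by step down to Eb5.
Step away and step back to the same note — a neighbor tone (upper neighbor).

F5 is a neighbor tone.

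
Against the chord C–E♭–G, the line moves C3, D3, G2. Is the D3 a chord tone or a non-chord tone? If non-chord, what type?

Non-chord tone — an escape tone.

The harmony at that moment is C minor triad (C, E♭, G); D3 is not a chord tone.
It is approached by step up from C3 and left by leap down to G2.
Step in, leap out — an escape tone.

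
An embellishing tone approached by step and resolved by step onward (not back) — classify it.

Passing tone.

Approach: by step. Departure: by step, continuing in the same direction.
Stepwise on both sides with no change of direction means the note fills in the space between two different chord tones — a passing tone. (Had it turned back to its starting note it would be a neighbor tone instead.)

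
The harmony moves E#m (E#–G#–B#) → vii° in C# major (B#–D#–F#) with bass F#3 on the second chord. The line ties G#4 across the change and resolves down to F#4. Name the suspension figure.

At the second chord the bass is F#3. The suspended G#4 lies a ninth above the bass; after resolving down by step to F#4, the interval above the bass becomes an octave.
Suspension figures are named by those two intervals: 9–8.

9–8 suspension.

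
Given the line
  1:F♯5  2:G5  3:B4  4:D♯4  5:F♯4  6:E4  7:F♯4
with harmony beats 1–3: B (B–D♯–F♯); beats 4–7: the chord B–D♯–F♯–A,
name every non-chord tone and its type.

G5 (beat 2) — escape tone; E4 (beat 6) — neighbor tone.

The harmony at that moment is B major triad (B, D♯, F♯); G5 is not a chord tone.
It is approached by step up from F♯5 and left by leap down to B4.
Step in, leap out — an escape tone.
The harmony at that moment is B dominant seventh chord (B, D♯, F♯, A); E4 is not a chord tone.
It is approached by step down from F♯4 and left by step up to F♯4.
Step away and step back to the same note — a neighbor tone (lower neighbor).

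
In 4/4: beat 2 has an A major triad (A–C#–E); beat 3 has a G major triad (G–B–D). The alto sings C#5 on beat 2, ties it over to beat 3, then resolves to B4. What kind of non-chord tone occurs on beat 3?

Suspension.

The harmony at that moment is G major triad (G, B, D); C#5 is not a chord tone.
It is held over (the same pitch as the preceding C#5) and left by step down to B4.
Held over from the previous chord and resolving down by step — a suspension.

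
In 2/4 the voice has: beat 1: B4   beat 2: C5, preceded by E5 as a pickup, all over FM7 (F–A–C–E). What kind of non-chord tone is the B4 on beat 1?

The harmony at that moment is F major seventh chord (F, A, C, E); B4 is not a chord tone.
It is approached by leap down from E5 and left by step up to C5.
Leap in, step out, metrically accented — an appoggiatura.

Appoggiatura.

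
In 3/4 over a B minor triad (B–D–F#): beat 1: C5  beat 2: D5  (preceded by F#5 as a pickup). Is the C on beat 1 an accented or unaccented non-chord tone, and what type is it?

The harmony at that moment is B minor triad (B, D, F#); C5 is not a chord tone.
It is approached by leap down from F#5 and left by step up to D5.
Leap in, step out — an appoggiatura.
It falls on the downbeat, so it is accented.

Accented appoggiatura.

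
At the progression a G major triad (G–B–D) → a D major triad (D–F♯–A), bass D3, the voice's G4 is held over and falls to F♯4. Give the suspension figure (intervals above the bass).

4–3 suspension.

At the second chord the bass is D3. The suspended G4 lies a fourth above the bass; after resolving down by step to F♯4, the interval above the bass becomes a third.
Suspension figures are named by those two intervals: 4–3.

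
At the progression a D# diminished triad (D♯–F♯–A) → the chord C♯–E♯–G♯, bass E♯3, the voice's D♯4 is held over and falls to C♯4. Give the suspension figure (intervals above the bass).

At the second chord the bass is E♯3. The suspended D♯4 lies a seventh above the bass; after resolving down by step to C♯4, the interval above the bass becomes a sixth.
Suspension figures are named by those two intervals: 7–6.

7–6 suspension.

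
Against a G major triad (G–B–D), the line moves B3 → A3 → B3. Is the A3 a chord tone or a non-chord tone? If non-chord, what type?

The harmony at that moment is G major triad (G, B, D); A3 is not a chord tone.
It is approached by step down from B3 and left by step up to B3.
Step away and step back to the same note — a neighbor tone (lower neighbor).

Non-chord tone — a neighbor tone.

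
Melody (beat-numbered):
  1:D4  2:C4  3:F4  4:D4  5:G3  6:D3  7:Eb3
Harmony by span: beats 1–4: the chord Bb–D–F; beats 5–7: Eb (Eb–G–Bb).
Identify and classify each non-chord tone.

C4 (beat 2) — escape tone; D3 (beat 6) — appoggiatura.

The harmony at that moment is Bb major triad (Bb, D, F); C4 is not a chord tone.
It is approached by step down from D4 and left by leap up to F4.
Step in, leap out — an escape tone.
The harmony at that moment is Eb major triad (Eb, G, Bb); D3 is not a chord tone.
It is approached by leap down from G3 and left by step up to Eb3.
Leap in, step out — an appoggiatura.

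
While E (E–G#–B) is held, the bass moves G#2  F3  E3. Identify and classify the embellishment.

The harmony at that moment is E major triad (E, G#, B); F3 is not a chord tone.
It is approached by leap up from G#2 and left by step down to E3.
Leap in, step out — an appoggiatura.

F3 is an appoggiatura.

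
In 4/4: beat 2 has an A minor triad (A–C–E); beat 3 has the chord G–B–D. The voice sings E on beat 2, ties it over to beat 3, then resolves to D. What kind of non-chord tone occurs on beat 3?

The harmony at that moment is G major triad (G, B, D); E is not a chord tone.
It is held over (the same pitch as the preceding E) and left by step down to D.
Held over from the previous chord and resolving down by step — a suspension.

Suspension.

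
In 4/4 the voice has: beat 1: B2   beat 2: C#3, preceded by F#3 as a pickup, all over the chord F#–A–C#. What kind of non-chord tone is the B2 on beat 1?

The harmony at that moment is F# minor triad (F#, A, C#); B2 is not a chord tone.
It is approached by leap down from F#3 and left by step up to C#3.
Leap in, step out, metrically accented — an appoggiatura.

Appoggiatura.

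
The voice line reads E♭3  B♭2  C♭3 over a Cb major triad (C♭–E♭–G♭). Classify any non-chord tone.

B♭2 is an appoggiatura.

The harmony at that moment is C♭ major triad (C♭, E♭, G♭); B♭2 is not a chord tone.
It is approached by leap down from E♭3 and left by step up to C♭3.
Leap in, step out — an appoggiatura.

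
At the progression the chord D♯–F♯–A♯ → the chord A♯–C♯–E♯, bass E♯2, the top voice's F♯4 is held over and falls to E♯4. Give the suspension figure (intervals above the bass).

9–8 suspension.

At the second chord the bass is E♯2. The suspended F♯4 lies a ninth above the bass; after resolving down by step to E♯4, the interval above the bass becomes an octave.
Suspension figures are named by those two intervals: 9–8.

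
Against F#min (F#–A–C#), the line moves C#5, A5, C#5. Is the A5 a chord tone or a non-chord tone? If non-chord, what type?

Chord tone (the third of F# minor triad).

F# minor triad contains F#, A, C#; A is the third, so it is a chord tone.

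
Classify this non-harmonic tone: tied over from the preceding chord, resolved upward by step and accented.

Approach: by preparation — the pitch is first a chord tone, then held (tied or repeated) while the harmony changes under it. Departure: up by step. Metric position: strong.
A prepared dissonance that resolves upward by step — a retardation. (The same figure resolving downward would be a suspension.)

Retardation.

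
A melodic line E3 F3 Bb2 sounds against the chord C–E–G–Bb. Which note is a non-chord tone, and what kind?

F3 is an escape tone.

The harmony at that moment is C dominant seventh chord (C, E, G, Bb); F3 is not a chord tone.
It is approached by step up from E3 and left by leap down to Bb2.
Step in, leap out — an escape tone.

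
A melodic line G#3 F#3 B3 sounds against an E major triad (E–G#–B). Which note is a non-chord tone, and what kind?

The harmony at that moment is E major triad (E, G#, B); F#3 is not a chord tone.
It is approached by step down from G#3 and left by leap up to B3.
Step in, leap out — an escape tone.

F#3 is an escape tone.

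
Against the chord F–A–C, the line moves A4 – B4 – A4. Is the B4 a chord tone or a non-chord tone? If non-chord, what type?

Non-chord tone — a neighbor tone.

The harmony at that moment is F major triad (F, A, C); B4 is not a chord tone.
It is approached by step up from A4 and left by step down to A4.
Step away and step back to the same note — a neighbor tone (upper neighbor).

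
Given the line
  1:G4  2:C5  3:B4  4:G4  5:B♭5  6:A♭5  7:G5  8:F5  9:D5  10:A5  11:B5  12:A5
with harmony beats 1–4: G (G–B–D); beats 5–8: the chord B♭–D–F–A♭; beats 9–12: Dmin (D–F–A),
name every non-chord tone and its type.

The harmony at that moment is G major triad (G, B, D); C5 is not a chord tone.
It is approached by leap up from G4 and left by step down to B4.
Leap in, step out — an appoggiatura.
The harmony at that moment is B♭ dominant seventh chord (B♭, D, F, A♭); G5 is not a chord tone.
It is approached by step down from A♭5 and left by step down to F5.
Step in, step out in the same direction — a passing tone.
The harmony at that moment is D minor triad (D, F, A); B5 is not a chord tone.
It is approached by step up from A5 and left by step down to A5.
Step away and step back to the same note — a neighbor tone (upper neighbor).

C5 (beat 2) — appoggiatura; G5 (beat 7) — passing tone; B5 (beat 11) — neighbor tone.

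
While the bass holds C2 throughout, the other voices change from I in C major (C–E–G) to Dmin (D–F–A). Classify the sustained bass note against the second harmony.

Pedal tone (pedal point).

The harmony at that moment is D minor triad (D, F, A); C2 is not a chord tone.
It is held over (the same pitch as the preceding C2) and then sustained as the same pitch into the next harmony.
Sustained through a change of harmony — a pedal tone.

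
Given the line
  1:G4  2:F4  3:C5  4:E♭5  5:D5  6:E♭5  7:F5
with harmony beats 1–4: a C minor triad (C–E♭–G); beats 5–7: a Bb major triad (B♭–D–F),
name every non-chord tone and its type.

The harmony at that moment is C minor triad (C, E♭, G); F4 is not a chord tone.
It is approached by step down from G4 and left by leap up to C5.
Step in, leap out — an escape tone.
The harmony at that moment is B♭ major triad (B♭, D, F); E♭5 is not a chord tone.
It is approached by step up from D5 and left by step up to F5.
Step in, step out in the same direction — a passing tone.

F4 (beat 2) — escape tone; E♭5 (beat 6) — passing tone.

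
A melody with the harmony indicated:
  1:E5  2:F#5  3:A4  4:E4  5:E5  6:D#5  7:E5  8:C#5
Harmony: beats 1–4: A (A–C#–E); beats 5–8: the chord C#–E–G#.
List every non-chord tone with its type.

The harmony at that moment is A major triad (A, C#, E); F#5 is not a chord tone.
It is approached by step up from E5 and left by leap down to A4.
Step in, leap out — an escape tone.
The harmony at that moment is C# minor triad (C#, E, G#); D#5 is not a chord tone.
It is approached by step down from E5 and left by step up to E5.
Step away and step back to the same note — a neighbor tone (lower neighbor).

F#5 (beat 2) — escape tone; D#5 (beat 6) — neighbor tone.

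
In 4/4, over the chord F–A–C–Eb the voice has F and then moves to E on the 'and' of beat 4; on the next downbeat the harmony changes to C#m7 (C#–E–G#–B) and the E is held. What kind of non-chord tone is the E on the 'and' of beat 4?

Anticipation.

The harmony at that moment is F dominant seventh chord (F, A, C, Eb); E is not a chord tone.
It is approached by step down from F and then sustained as the same pitch into the next harmony.
Arriving early and becoming a chord tone when the harmony changes — an anticipation.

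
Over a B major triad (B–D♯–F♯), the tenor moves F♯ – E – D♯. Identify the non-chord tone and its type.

E is a passing tone.

The harmony at that moment is B major triad (B, D♯, F♯); E is not a chord tone.
It is approached by step down from F♯ and left by step down to D♯.
Step in, step out in the same direction — a passing tone.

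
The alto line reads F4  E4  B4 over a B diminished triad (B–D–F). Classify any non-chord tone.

E4 is an escape tone.

The harmony at that moment is B diminished triad (B, D, F); E4 is not a chord tone.
It is approached by step down from F4 and left by leap up to B4.
Step in, leap out — an escape tone.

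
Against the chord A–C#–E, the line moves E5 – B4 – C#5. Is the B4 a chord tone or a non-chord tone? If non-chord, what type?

The harmony at that moment is A major triad (A, C#, E); B4 is not a chord tone.
It is approached by leap down from E5 and left by step up to C#5.
Leap in, step out — an appoggiatura.

Non-chord tone — an appoggiatura.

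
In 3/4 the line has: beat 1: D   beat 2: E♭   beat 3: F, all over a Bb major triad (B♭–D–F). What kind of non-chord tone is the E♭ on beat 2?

The harmony at that moment is B♭ major triad (B♭, D, F); E♭ is not a chord tone.
It is approached by step up from D and left by step up to F.
Step in, step out in the same direction — a passing tone.

Passing tone.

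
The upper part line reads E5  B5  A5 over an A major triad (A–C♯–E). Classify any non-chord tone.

B5 is an appoggiatura.

The harmony at that moment is A major triad (A, C♯, E); B5 is not a chord tone.
It is approached by leap up from E5 and left by step down to A5.
Leap in, step out — an appoggiatura.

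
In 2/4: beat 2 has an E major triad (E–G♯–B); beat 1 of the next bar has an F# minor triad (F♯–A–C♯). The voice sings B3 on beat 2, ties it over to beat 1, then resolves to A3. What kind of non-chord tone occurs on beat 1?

The harmony at that moment is F♯ minor triad (F♯, A, C♯); B3 is not a chord tone.
It is held over (the same pitch as the preceding B3) and left by step down to A3.
Held over from the previous chord and resolving down by step — a suspension.

Suspension.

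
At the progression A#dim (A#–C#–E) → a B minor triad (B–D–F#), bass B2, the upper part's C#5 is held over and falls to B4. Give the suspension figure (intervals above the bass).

9–8 suspension.

At the second chord the bass is B2. The suspended C#5 lies a ninth above the bass; after resolving down by step to B4, the interval above the bass becomes an octave.
Suspension figures are named by those two intervals: 9–8.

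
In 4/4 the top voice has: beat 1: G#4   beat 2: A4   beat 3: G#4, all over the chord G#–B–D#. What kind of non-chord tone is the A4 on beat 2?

The harmony at that moment is G# minor triad (G#, B, D#); A4 is not a chord tone.
It is approached by step up from G#4 and left by step down to G#4.
Step away and step back to the same note — a neighbor tone (upper neighbor).

Upper neighbor tone.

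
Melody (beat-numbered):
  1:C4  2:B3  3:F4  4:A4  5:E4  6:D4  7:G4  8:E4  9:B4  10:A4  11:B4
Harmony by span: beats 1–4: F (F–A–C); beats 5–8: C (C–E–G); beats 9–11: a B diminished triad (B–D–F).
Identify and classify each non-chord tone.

B3 (beat 2) — escape tone; D4 (beat 6) — escape tone; A4 (beat 10) — neighbor tone.

The harmony at that moment is F major triad (F, A, C); B3 is not a chord tone.
It is approached by step down from C4 and left by leap up to F4.
Step in, leap out — an escape tone.
The harmony at that moment is C major triad (C, E, G); D4 is not a chord tone.
It is approached by step down from E4 and left by leap up to G4.
Step in, leap out — an escape tone.
The harmony at that moment is B diminished triad (B, D, F); A4 is not a chord tone.
It is approached by step down from B4 and left by step up to B4.
Step away and step back to the same note — a neighbor tone (lower neighbor).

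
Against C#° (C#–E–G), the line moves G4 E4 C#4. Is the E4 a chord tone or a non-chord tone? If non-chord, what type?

C# diminished triad contains C#, E, G; E is the third, so it is a chord tone.

Chord tone (the third of C# diminished triad).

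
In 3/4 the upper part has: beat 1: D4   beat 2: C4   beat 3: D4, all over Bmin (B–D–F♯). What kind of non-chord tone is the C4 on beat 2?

The harmony at that moment is B minor triad (B, D, F♯); C4 is not a chord tone.
It is approached by step down from D4 and left by step up to D4.
Step away and step back to the same note — a neighbor tone (lower neighbor).

Lower neighbor tone.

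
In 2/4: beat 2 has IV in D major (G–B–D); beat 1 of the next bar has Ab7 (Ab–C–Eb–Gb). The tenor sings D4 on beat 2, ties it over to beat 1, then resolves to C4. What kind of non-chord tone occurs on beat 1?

Suspension.

The harmony at that moment is Ab dominant seventh chord (Ab, C, Eb, Gb); D4 is not a chord tone.
It is held over (the same pitch as the preceding D4) and left by step down to C4.
Held over from the previous chord and resolving down by step — a suspension.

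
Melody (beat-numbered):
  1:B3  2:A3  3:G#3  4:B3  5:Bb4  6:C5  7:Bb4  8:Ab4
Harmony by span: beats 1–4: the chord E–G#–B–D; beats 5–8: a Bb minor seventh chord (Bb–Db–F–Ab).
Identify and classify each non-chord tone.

The harmony at that moment is E dominant seventh chord (E, G#, B, D); A3 is not a chord tone.
It is approached by step down from B3 and left by step down to G#3.
Step in, step out in the same direction — a passing tone.
The harmony at that moment is Bb minor seventh chord (Bb, Db, F, Ab); C5 is not a chord tone.
It is approached by step up from Bb4 and left by step down to Bb4.
Step away and step back to the same note — a neighbor tone (upper neighbor).

A3 (beat 2) — passing tone; C5 (beat 6) — neighbor tone.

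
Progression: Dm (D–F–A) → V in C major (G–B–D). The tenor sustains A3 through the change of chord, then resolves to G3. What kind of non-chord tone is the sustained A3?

The harmony at that moment is G major triad (G, B, D); A3 is not a chord tone.
It is held over (the same pitch as the preceding A3) and left by step down to G3.
Held over from the previous chord and resolving down by step — a suspension.

A3 is a suspension.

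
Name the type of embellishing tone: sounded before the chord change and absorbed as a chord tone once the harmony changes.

Approach: ahead of the chord change (typically by step), so it is dissonant against the current harmony. Departure: none — the same pitch is restated or held and is a chord tone of the new harmony.
Dissonant first, consonant once the harmony catches up: the note simply arrives early — an anticipation. (The reverse timing, consonant first and dissonant after the change, would be a suspension or retardation.)

Anticipation.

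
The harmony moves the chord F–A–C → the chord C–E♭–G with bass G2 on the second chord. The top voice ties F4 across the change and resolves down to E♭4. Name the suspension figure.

7–6 suspension.

At the second chord the bass is G2. The suspended F4 lies a seventh above the bass; after resolving down by step to E♭4, the interval above the bass becomes a sixth.
Suspension figures are named by those two intervals: 7–6.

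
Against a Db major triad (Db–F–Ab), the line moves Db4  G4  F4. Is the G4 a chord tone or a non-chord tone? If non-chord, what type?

The harmony at that moment is Db major triad (Db, F, Ab); G4 is not a chord tone.
It is approached by leap up from Db4 and left by step down to F4.
Leap in, step out — an appoggiatura.

Non-chord tone — an appoggiatura.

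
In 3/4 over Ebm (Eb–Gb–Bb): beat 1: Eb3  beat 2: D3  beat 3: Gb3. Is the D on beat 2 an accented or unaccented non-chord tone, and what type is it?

Unaccented escape tone.

The harmony at that moment is Eb minor triad (Eb, Gb, Bb); D3 is not a chord tone.
It is approached by step down from Eb3 and left by leap up to Gb3.
Step in, leap out — an escape tone.
It falls on a weak beat, so it is unaccented.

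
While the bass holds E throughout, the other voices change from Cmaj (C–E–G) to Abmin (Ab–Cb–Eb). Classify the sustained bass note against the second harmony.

The harmony at that moment is Ab minor triad (Ab, Cb, Eb); E is not a chord tone.
It is held over (the same pitch as the preceding E) and then sustained as the same pitch into the next harmony.
Sustained through a change of harmony — a pedal tone.

Pedal tone (pedal point).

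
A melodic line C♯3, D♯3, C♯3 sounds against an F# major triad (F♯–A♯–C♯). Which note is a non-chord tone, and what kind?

The harmony at that moment is F♯ major triad (F♯, A♯, C♯); D♯3 is not a chord tone.
It is approached by step up from C♯3 and left by step down to C♯3.
Step away and step back to the same note — a neighbor tone (upper neighbor).

D♯3 is a neighbor tone.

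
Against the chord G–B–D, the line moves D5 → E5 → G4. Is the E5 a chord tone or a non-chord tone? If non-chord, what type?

The harmony at that moment is G major triad (G, B, D); E5 is not a chord tone.
It is approached by step up from D5 and left by leap down to G4.
Step in, leap out — an escape tone.

Non-chord tone — an escape tone.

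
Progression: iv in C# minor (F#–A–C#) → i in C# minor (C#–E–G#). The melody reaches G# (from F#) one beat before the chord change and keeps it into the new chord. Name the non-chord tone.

G# is an anticipation.

The harmony at that moment is F# minor triad (F#, A, C#); G# is not a chord tone.
It is approached by step up from F# and then sustained as the same pitch into the next harmony.
Arriving early and becoming a chord tone when the harmony changes — an anticipation.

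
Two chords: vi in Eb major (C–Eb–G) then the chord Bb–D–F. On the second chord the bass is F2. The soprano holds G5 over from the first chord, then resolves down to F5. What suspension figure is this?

At the second chord the bass is F2. The suspended G5 lies a ninth above the bass; after resolving down by step to F5, the interval above the bass becomes an octave.
Suspension figures are named by those two intervals: 9–8.

9–8 suspension.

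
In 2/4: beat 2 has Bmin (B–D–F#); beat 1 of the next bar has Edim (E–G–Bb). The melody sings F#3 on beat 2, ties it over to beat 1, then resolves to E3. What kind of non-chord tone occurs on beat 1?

Suspension.

The harmony at that moment is E diminished triad (E, G, Bb); F#3 is not a chord tone.
It is held over (the same pitch as the preceding F#3) and left by step down to E3.
Held over from the previous chord and resolving down by step — a suspension.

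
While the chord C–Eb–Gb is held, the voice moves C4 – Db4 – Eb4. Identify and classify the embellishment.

Db4 is a passing tone.

The harmony at that moment is C diminished triad (C, Eb, Gb); Db4 is not a chord tone.
It is approached by step up from C4 and left by step up to Eb4.
Step in, step out in the same direction — a passing tone.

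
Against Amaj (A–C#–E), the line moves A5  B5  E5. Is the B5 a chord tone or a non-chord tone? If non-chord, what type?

The harmony at that moment is A major triad (A, C#, E); B5 is not a chord tone.
It is approached by step up from A5 and left by leap down to E5.
Step in, leap out — an escape tone.

Non-chord tone — an escape tone.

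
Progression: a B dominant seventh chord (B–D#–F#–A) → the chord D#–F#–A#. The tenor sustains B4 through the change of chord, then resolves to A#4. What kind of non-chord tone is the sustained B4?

The harmony at that moment is D# minor triad (D#, F#, A#); B4 is not a chord tone.
It is held over (the same pitch as the preceding B4) and left by step down to A#4.
Held over from the previous chord and resolving down by step — a suspension.

B4 is a suspension.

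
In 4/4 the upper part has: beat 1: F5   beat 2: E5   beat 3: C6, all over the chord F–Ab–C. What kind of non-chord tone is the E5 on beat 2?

Escape tone.

The harmony at that moment is F minor triad (F, Ab, C); E5 is not a chord tone.
It is approached by step down from F5 and left by leap up to C6.
Step in, leap out, on a weak beat — an escape tone.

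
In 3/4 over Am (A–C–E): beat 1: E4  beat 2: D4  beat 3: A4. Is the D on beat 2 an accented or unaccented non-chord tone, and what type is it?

Unaccented escape tone.

The harmony at that moment is A minor triad (A, C, E); D4 is not a chord tone.
It is approached by step down from E4 and left by leap up to A4.
Step in, leap out — an escape tone.
It falls on a weak beat, so it is unaccented.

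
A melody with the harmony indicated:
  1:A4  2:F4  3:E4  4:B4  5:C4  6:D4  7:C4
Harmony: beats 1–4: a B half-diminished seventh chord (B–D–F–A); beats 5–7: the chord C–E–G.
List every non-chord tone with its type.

The harmony at that moment is B half-diminished seventh chord (B, D, F, A); E4 is not a chord tone.
It is approached by step down from F4 and left by leap up to B4.
Step in, leap out — an escape tone.
The harmony at that moment is C major triad (C, E, G); D4 is not a chord tone.
It is approached by step up from C4 and left by step down to C4.
Step away and step back to the same note — a neighbor tone (upper neighbor).

E4 (beat 3) — escape tone; D4 (beat 6) — neighbor tone.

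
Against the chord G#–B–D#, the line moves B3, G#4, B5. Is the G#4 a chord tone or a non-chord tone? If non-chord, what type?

G# minor triad contains G#, B, D#; G# is the root, so it is a chord tone.

Chord tone (the root of G# minor triad).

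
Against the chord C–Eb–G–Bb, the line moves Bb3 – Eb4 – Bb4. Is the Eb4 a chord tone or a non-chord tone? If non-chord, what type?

Chord tone (the third of C minor seventh chord).

C minor seventh chord contains C, Eb, G, Bb; Eb is the third, so it is a chord tone.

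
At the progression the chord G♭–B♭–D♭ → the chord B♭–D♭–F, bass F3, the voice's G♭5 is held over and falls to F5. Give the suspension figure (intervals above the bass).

At the second chord the bass is F3. The suspended G♭5 lies a ninth above the bass; after resolving down by step to F5, the interval above the bass becomes an octave.
Suspension figures are named by those two intervals: 9–8.

9–8 suspension.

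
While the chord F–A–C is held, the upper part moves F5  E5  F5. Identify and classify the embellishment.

The harmony at that moment is F major triad (F, A, C); E5 is not a chord tone.
It is approached by step down from F5 and left by step up to F5.
Step away and step back to the same note — a neighbor tone (lower neighbor).

E5 is a neighbor tone.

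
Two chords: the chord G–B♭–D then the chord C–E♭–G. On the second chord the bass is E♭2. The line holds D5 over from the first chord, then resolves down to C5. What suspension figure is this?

7–6 suspension.

At the second chord the bass is E♭2. The suspended D5 lies a seventh above the bass; after resolving down by step to C5, the interval above the bass becomes a sixth.
Suspension figures are named by those two intervals: 7–6.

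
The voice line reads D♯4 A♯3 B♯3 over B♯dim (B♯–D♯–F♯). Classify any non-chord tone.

A♯3 is an appoggiatura.

The harmony at that moment is B♯ diminished triad (B♯, D♯, F♯); A♯3 is not a chord tone.
It is approached by leap down from D♯4 and left by step up to B♯3.
Leap in, step out — an appoggiatura.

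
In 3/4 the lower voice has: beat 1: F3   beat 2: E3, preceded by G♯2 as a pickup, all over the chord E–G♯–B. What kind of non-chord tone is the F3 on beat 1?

Appoggiatura.

The harmony at that moment is E major triad (E, G♯, B); F3 is not a chord tone.
It is approached by leap up from G♯2 and left by step down to E3.
Leap in, step out, metrically accented — an appoggiatura.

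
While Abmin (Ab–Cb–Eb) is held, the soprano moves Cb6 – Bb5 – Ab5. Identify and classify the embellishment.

The harmony at that moment is Ab minor triad (Ab, Cb, Eb); Bb5 is not a chord tone.
It is approached by step down from Cb6 and left by step down to Ab5.
Step in, step out in the same direction — a passing tone.

Bb5 is a passing tone.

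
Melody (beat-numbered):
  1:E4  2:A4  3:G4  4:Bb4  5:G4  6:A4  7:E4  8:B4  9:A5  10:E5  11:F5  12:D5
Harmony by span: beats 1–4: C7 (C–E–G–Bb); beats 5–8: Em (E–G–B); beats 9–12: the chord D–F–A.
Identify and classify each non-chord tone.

A4 (beat 2) — appoggiatura; A4 (beat 6) — escape tone; E5 (beat 10) — appoggiatura.

The harmony at that moment is C dominant seventh chord (C, E, G, Bb); A4 is not a chord tone.
It is approached by leap up from E4 and left by step down to G4.
Leap in, step out — an appoggiatura.
The harmony at that moment is E minor triad (E, G, B); A4 is not a chord tone.
It is approached by step up from G4 and left by leap down to E4.
Step in, leap out — an escape tone.
The harmony at that moment is D minor triad (D, F, A); E5 is not a chord tone.
It is approached by leap down from A5 and left by step up to F5.
Leap in, step out — an appoggiatura.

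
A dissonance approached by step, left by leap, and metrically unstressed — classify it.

Approach: by step. Departure: by leap. Metric position: weak.
Step in, leap out, from a weak position — an escape tone (échappée). (It is the mirror image of the appoggiatura, which leaps in and steps out on a strong beat.)

Escape tone.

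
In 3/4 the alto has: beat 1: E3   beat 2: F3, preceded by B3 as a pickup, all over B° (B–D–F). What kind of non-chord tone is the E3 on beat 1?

The harmony at that moment is B diminished triad (B, D, F); E3 is not a chord tone.
It is approached by leap down from B3 and left by step up to F3.
Leap in, step out, metrically accented — an appoggiatura.

Appoggiatura.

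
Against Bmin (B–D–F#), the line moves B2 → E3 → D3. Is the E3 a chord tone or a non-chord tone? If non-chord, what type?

Non-chord tone — an appoggiatura.

The harmony at that moment is B minor triad (B, D, F#); E3 is not a chord tone.
It is approached by leap up from B2 and left by step down to D3.
Leap in, step out — an appoggiatura.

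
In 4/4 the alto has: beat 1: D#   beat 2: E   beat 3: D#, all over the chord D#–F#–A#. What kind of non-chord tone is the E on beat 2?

Upper neighbor tone.

The harmony at that moment is D# minor triad (D#, F#, A#); E is not a chord tone.
It is approached by step up from D# and left by step down to D#.
Step away and step back to the same note — a neighbor tone (upper neighbor).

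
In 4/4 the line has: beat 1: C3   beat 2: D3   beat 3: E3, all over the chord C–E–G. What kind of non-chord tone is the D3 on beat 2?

The harmony at that moment is C major triad (C, E, G); D3 is not a chord tone.
It is approached by step up from C3 and left by step up to E3.
Step in, step out in the same direction — a passing tone.

Passing tone.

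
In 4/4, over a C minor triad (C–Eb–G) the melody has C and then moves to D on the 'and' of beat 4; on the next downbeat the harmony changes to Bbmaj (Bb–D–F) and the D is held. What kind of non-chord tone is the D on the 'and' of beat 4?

The harmony at that moment is C minor triad (C, Eb, G); D is not a chord tone.
It is approached by step up from C and then sustained as the same pitch into the next harmony.
Arriving early and becoming a chord tone when the harmony changes — an anticipation.

Anticipation.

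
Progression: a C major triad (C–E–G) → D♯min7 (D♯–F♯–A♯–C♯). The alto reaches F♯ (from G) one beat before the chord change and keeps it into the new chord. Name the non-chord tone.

F♯ is an anticipation.

The harmony at that moment is C major triad (C, E, G); F♯ is not a chord tone.
It is approached by step down from G and then sustained as the same pitch into the next harmony.
Arriving early and becoming a chord tone when the harmony changes — an anticipation.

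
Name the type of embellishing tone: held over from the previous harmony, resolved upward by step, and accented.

Approach: by preparation — the pitch is first a chord tone, then held (tied or repeated) while the harmony changes under it. Departure: up by step. Metric position: strong.
A prepared dissonance that resolves upward by step — a retardation. (The same figure resolving downward would be a suspension.)

Retardation.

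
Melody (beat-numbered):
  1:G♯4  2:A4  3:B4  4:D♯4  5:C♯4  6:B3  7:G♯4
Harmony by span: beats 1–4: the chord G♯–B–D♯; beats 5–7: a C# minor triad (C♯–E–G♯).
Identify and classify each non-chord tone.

A4 (beat 2) — passing tone; B3 (beat 6) — escape tone.

The harmony at that moment is G♯ minor triad (G♯, B, D♯); A4 is not a chord tone.
It is approached by step up from G♯4 and left by step up to B4.
Step in, step out in the same direction — a passing tone.
The harmony at that moment is C♯ minor triad (C♯, E, G♯); B3 is not a chord tone.
It is approached by step down from C♯4 and left by leap up to G♯4.
Step in, leap out — an escape tone.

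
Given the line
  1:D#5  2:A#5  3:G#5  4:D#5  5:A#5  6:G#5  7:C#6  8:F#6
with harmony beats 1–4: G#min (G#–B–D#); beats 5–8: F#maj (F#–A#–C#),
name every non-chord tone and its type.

The harmony at that moment is G# minor triad (G#, B, D#); A#5 is not a chord tone.
It is approached by leap up from D#5 and left by step down to G#5.
Leap in, step out — an appoggiatura.
The harmony at that moment is F# major triad (F#, A#, C#); G#5 is not a chord tone.
It is approached by step down from A#5 and left by leap up to C#6.
Step in, leap out — an escape tone.

A#5 (beat 2) — appoggiatura; G#5 (beat 6) — escape tone.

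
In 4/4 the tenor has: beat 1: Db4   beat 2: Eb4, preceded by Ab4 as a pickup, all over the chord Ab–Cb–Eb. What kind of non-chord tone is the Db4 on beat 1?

The harmony at that moment is Ab minor triad (Ab, Cb, Eb); Db4 is not a chord tone.
It is approached by leap down from Ab4 and left by step up to Eb4.
Leap in, step out, metrically accented — an appoggiatura.

Appoggiatura.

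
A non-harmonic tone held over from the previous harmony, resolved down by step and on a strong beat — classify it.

Approach: by preparation — the pitch is first a chord tone, then held (tied or repeated) while the harmony changes under it. Departure: down by step. Metric position: strong.
A prepared dissonance that resolves downward by step — a suspension. (The same figure resolving upward would be a retardation.)

Suspension.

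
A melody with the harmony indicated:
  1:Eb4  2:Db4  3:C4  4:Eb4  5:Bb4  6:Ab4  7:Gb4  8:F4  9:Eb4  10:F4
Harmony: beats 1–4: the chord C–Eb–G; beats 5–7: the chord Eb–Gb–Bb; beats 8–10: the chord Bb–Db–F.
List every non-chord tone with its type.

The harmony at that moment is C minor triad (C, Eb, G); Db4 is not a chord tone.
It is approached by step down from Eb4 and left by step down to C4.
Step in, step out in the same direction — a passing tone.
The harmony at that moment is Eb minor triad (Eb, Gb, Bb); Ab4 is not a chord tone.
It is approached by step down from Bb4 and left by step down to Gb4.
Step in, step out in the same direction — a passing tone.
The harmony at that moment is Bb minor triad (Bb, Db, F); Eb4 is not a chord tone.
It is approached by step down from F4 and left by step up to F4.
Step away and step back to the same note — a neighbor tone (lower neighbor).

Db4 (beat 2) — passing tone; Ab4 (beat 6) — passing tone; Eb4 (beat 9) — neighbor tone.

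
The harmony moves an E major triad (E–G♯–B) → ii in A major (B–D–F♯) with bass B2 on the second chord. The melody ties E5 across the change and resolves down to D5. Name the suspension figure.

At the second chord the bass is B2. The suspended E5 lies a fourth above the bass; after resolving down by step to D5, the interval above the bass becomes a third.
Suspension figures are named by those two intervals: 4–3.

4–3 suspension.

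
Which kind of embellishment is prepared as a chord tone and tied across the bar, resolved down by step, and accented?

Suspension.

Approach: by preparation — the pitch is first a chord tone, then held (tied or repeated) while the harmony changes under it. Departure: down by step. Metric position: strong.
A prepared dissonance that resolves downward by step — a suspension. (The same figure resolving upward would be a retardation.)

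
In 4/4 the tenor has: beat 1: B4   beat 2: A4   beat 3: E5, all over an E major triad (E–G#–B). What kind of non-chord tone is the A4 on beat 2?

The harmony at that moment is E major triad (E, G#, B); A4 is not a chord tone.
It is approached by step down from B4 and left by leap up to E5.
Step in, leap out, on a weak beat — an escape tone.

Escape tone.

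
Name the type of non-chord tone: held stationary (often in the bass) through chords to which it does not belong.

Approach: none. Departure: none — a single pitch is sustained while the chords change around it, passing through harmonies that do not contain it.
No melodic motion at all; the dissonance is created entirely by the moving harmonies against the stationary note — a pedal tone (pedal point).

Pedal tone.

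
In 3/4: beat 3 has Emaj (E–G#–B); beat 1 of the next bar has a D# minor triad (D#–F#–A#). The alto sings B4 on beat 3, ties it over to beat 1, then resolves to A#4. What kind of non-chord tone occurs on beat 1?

Suspension.

The harmony at that moment is D# minor triad (D#, F#, A#); B4 is not a chord tone.
It is held over (the same pitch as the preceding B4) and left by step down to A#4.
Held over from the previous chord and resolving down by step — a suspension.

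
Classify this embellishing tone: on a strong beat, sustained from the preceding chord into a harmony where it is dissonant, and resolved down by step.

Suspension.

Approach: by preparation — the pitch is first a chord tone, then held (tied or repeated) while the harmony changes under it. Departure: down by step. Metric position: strong.
A prepared dissonance that resolves downward by step — a suspension. (The same figure resolving upward would be a retardation.)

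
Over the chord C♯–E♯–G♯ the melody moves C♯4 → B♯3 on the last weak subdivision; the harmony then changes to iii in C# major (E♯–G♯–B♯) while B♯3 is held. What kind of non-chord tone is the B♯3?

The harmony at that moment is C♯ major triad (C♯, E♯, G♯); B♯3 is not a chord tone.
It is approached by step down from C♯4 and then sustained as the same pitch into the next harmony.
Arriving early and becoming a chord tone when the harmony changes — an anticipation.

B♯3 is an anticipation.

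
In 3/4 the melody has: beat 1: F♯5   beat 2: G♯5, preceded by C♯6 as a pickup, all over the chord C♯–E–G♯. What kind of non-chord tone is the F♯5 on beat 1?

Appoggiatura.

The harmony at that moment is C♯ minor triad (C♯, E, G♯); F♯5 is not a chord tone.
It is approached by leap down from C♯6 and left by step up to G♯5.
Leap in, step out, metrically accented — an appoggiatura.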